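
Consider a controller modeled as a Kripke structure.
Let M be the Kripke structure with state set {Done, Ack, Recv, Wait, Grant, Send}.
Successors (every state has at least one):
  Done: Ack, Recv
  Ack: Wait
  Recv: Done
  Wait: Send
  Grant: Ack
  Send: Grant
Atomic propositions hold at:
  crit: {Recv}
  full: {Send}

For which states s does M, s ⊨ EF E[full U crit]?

E[full U crit]: least fixpoint, start Z0 = Sat(crit) = {Recv}, add states in Sat(full) with some successor in Z. Already a fixed point.
Sat(E[full U crit]) = {Recv}
EF E[full U crit]: least fixpoint, start Z0 = {Recv}, add states with some successor in Z. Z1 = {Done, Recv}; fixed.
Sat(EF E[full U crit]) = {Done, Recv}

{Done, Recv}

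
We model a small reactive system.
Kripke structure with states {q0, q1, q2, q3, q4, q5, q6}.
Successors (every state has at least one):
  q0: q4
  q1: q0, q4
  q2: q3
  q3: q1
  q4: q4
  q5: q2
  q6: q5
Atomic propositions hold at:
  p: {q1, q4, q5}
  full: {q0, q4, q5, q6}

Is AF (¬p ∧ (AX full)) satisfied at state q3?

Sat(¬p) = {q0, q2, q3, q6}
Sat(AX full) = {s : every successor in {q0, q4, q5, q6}} = {q0, q1, q4, q6}
Sat(¬p ∧ (AX full)) = {q0, q6}
AF (¬p ∧ (AX full)): least fixpoint, start Z0 = {q0, q6}, add states with every successor in Z. Already a fixed point.
Sat(AF (¬p ∧ (AX full))) = {q0, q6}
q3 ∉ Sat(AF (¬p ∧ (AX full))) = {q0, q6}, so the formula does not hold at q3.

No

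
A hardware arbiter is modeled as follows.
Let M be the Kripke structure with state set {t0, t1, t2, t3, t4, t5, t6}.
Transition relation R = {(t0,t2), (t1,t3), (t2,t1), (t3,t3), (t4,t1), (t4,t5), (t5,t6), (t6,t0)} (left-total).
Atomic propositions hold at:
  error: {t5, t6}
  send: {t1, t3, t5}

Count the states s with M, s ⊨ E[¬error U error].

Sat(¬error) = {t0, t1, t2, t3, t4}
E[¬error U error]: least fixpoint, start Z0 = Sat(error) = {t5, t6}, add states in Sat(¬error) with some successor in Z. Z1 = {t4, t5, t6}; fixed.
Sat(E[¬error U error]) = {t4, t5, t6}
|Sat(E[¬error U error])| = |{t4, t5, t6}| = 3.

3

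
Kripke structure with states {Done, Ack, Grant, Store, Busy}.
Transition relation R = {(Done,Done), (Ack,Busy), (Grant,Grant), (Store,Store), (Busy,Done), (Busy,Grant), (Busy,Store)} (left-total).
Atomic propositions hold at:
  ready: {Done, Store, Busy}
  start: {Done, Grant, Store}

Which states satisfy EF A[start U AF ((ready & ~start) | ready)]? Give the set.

{Done, Ack, Store, Busy}

Sat(~start) = {Ack, Busy}
Sat(ready & ~start) = {Busy}
Sat((ready & ~start) | ready) = {Done, Store, Busy}
AF ((ready & ~start) | ready): least fixpoint, start Z0 = {Done, Store, Busy}, add states with every successor in Z. Z1 = {Done, Ack, Store, Busy}; fixed.
Sat(AF ((ready & ~start) | ready)) = {Done, Ack, Store, Busy}
A[start U AF ((ready & ~start) | ready)]: least fixpoint, start Z0 = Sat(AF ((ready & ~start) | ready)) = {Done, Ack, Store, Busy}, add states in Sat(start) with every successor in Z. Already a fixed point.
Sat(A[start U AF ((ready & ~start) | ready)]) = {Done, Ack, Store, Busy}
EF A[start U AF ((ready & ~start) | ready)]: least fixpoint, start Z0 = {Done, Ack, Store, Busy}, add states with some successor in Z. Already a fixed point.
Sat(EF A[start U AF ((ready & ~start) | ready)]) = {Done, Ack, Store, Busy}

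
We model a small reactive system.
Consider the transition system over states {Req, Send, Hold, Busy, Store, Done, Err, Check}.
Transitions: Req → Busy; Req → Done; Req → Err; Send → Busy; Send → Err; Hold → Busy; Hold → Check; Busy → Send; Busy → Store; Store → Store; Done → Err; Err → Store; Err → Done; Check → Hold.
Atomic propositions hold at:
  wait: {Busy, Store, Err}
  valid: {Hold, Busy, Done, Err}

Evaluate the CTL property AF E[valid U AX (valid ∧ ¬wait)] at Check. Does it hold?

Sat(¬wait) = {Req, Send, Hold, Done, Check}
Sat(valid ∧ ¬wait) = {Hold, Done}
Sat(AX (valid ∧ ¬wait)) = {s : every successor in {Hold, Done}} = {Check}
E[valid U AX (valid ∧ ¬wait)]: least fixpoint, start Z0 = Sat(AX (valid ∧ ¬wait)) = {Check}, add states in Sat(valid) with some successor in Z. Z1 = {Hold, Check}; fixed.
Sat(E[valid U AX (valid ∧ ¬wait)]) = {Hold, Check}
AF E[valid U AX (valid ∧ ¬wait)]: least fixpoint, start Z0 = {Hold, Check}, add states with every successor in Z. Already a fixed point.
Sat(AF E[valid U AX (valid ∧ ¬wait)]) = {Hold, Check}
Check ∈ Sat(AF E[valid U AX (valid ∧ ¬wait)]) = {Hold, Check}, so the formula holds at Check.

Yes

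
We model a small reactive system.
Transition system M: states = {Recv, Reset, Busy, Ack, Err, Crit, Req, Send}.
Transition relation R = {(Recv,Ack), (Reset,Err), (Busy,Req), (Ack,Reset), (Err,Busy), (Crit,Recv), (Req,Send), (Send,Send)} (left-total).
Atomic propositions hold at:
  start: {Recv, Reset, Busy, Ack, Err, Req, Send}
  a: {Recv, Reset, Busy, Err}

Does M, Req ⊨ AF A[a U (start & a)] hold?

Sat(start & a) = {Recv, Reset, Busy, Err}
A[a U (start & a)]: least fixpoint, start Z0 = Sat((start & a)) = {Recv, Reset, Busy, Err}, add states in Sat(a) with every successor in Z. Already a fixed point.
Sat(A[a U (start & a)]) = {Recv, Reset, Busy, Err}
AF A[a U (start & a)]: least fixpoint, start Z0 = {Recv, Reset, Busy, Err}, add states with every successor in Z. Z1 = {Recv, Reset, Busy, Ack, Err, Crit}; fixed.
Sat(AF A[a U (start & a)]) = {Recv, Reset, Busy, Ack, Err, Crit}
Req ∉ Sat(AF A[a U (start & a)]) = {Recv, Reset, Busy, Ack, Err, Crit}, so the formula does not hold at Req.

No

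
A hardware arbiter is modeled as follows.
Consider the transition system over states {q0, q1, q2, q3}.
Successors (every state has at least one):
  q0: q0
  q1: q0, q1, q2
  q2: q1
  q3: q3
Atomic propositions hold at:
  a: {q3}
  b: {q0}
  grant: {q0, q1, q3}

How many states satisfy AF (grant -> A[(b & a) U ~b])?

3

Sat(b & a) = ∅
Sat(~b) = {q1, q2, q3}
A[(b & a) U ~b]: least fixpoint, start Z0 = Sat(~b) = {q1, q2, q3}, add states in Sat(b & a) with every successor in Z. Already a fixed point.
Sat(A[(b & a) U ~b]) = {q1, q2, q3}
Sat(grant -> A[(b & a) U ~b]) = {q1, q2, q3}
AF (grant -> A[(b & a) U ~b]): least fixpoint, start Z0 = {q1, q2, q3}, add states with every successor in Z. Already a fixed point.
Sat(AF (grant -> A[(b & a) U ~b])) = {q1, q2, q3}
|Sat(AF (grant -> A[(b & a) U ~b]))| = |{q1, q2, q3}| = 3.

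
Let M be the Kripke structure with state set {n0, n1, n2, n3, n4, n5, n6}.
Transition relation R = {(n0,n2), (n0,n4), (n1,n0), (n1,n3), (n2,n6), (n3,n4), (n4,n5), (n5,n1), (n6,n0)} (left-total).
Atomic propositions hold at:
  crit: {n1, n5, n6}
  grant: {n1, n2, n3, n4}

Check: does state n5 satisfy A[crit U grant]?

A[crit U grant]: least fixpoint, start Z0 = Sat(grant) = {n1, n2, n3, n4}, add states in Sat(crit) with every successor in Z. Z1 = {n1, n2, n3, n4, n5}; fixed.
Sat(A[crit U grant]) = {n1, n2, n3, n4, n5}
n5 ∈ Sat(A[crit U grant]) = {n1, n2, n3, n4, n5}, so the formula holds at n5.

Yes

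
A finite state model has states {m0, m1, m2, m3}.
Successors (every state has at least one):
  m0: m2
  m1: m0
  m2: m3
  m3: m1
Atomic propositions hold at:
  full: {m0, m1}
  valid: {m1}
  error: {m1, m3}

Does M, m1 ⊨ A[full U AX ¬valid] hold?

Sat(¬valid) = {m0, m2, m3}
Sat(AX ¬valid) = {s : every successor in {m0, m2, m3}} = {m0, m1, m2}
A[full U AX ¬valid]: least fixpoint, start Z0 = Sat(AX ¬valid) = {m0, m1, m2}, add states in Sat(full) with every successor in Z. Already a fixed point.
Sat(A[full U AX ¬valid]) = {m0, m1, m2}
m1 ∈ Sat(A[full U AX ¬valid]) = {m0, m1, m2}, so the formula holds at m1.

Yes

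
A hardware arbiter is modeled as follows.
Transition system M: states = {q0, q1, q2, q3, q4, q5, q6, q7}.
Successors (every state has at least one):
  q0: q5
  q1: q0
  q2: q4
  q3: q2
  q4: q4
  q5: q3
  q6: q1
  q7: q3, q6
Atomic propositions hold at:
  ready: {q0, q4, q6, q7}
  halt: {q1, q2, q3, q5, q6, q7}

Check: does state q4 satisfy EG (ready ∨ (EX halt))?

Yes

Sat(EX halt) = {s : some successor in {q1, q2, q3, q5, q6, q7}} = {q0, q3, q5, q6, q7}
Sat(ready ∨ (EX halt)) = {q0, q3, q4, q5, q6, q7}
EG (ready ∨ (EX halt)): greatest fixpoint, start Z0 = {q0, q3, q4, q5, q6, q7}, keep only states in Sat with some successor in Z. Z1 = {q0, q4, q5, q7}; Z2 = {q0, q4}; Z3 = {q4}; fixed.
Sat(EG (ready ∨ (EX halt))) = {q4}
q4 ∈ Sat(EG (ready ∨ (EX halt))) = {q4}, so the formula holds at q4.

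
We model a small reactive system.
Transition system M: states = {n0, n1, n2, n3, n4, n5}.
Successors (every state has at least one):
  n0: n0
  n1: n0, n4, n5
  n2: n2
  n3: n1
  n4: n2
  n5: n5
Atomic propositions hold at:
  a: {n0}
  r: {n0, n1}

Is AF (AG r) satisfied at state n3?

No

AG r: greatest fixpoint, start Z0 = {n0, n1}, keep only states in Sat with every successor in Z. Z1 = {n0}; fixed.
Sat(AG r) = {n0}
AF (AG r): least fixpoint, start Z0 = {n0}, add states with every successor in Z. Already a fixed point.
Sat(AF (AG r)) = {n0}
n3 ∉ Sat(AF (AG r)) = {n0}, so the formula does not hold at n3.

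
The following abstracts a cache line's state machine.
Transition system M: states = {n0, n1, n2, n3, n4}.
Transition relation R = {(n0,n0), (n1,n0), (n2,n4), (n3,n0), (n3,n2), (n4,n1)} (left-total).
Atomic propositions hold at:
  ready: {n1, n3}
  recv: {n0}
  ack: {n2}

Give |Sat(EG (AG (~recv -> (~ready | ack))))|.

1

Sat(~recv) = {n1, n2, n3, n4}
Sat(~ready) = {n0, n2, n4}
Sat(~ready | ack) = {n0, n2, n4}
Sat(~recv -> (~ready | ack)) = {n0, n2, n4}
AG (~recv -> (~ready | ack)): greatest fixpoint, start Z0 = {n0, n2, n4}, keep only states in Sat with every successor in Z. Z1 = {n0, n2}; Z2 = {n0}; fixed.
Sat(AG (~recv -> (~ready | ack))) = {n0}
EG (AG (~recv -> (~ready | ack))): greatest fixpoint, start Z0 = {n0}, keep only states in Sat with some successor in Z. Already a fixed point.
Sat(EG (AG (~recv -> (~ready | ack)))) = {n0}
|Sat(EG (AG (~recv -> (~ready | ack))))| = |{n0}| = 1.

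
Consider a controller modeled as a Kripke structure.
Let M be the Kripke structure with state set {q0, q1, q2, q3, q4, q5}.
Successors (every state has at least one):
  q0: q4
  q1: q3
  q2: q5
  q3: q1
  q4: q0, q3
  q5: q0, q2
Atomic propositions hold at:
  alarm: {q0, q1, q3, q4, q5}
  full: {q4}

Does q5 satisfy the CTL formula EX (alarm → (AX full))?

Sat(AX full) = {s : every successor in {q4}} = {q0}
Sat(alarm → (AX full)) = {q0, q2}
Sat(EX (alarm → (AX full))) = {s : some successor in {q0, q2}} = {q4, q5}
q5 ∈ Sat(EX (alarm → (AX full))) = {q4, q5}, so the formula holds at q5.

Yes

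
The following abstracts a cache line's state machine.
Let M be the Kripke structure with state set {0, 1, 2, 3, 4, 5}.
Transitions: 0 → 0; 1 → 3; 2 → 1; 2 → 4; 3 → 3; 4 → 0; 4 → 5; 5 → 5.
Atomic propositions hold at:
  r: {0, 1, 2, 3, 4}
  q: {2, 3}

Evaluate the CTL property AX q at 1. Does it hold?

Sat(AX q) = {s : every successor in {2, 3}} = {1, 3}
1 ∈ Sat(AX q) = {1, 3}, so the formula holds at 1.

Yes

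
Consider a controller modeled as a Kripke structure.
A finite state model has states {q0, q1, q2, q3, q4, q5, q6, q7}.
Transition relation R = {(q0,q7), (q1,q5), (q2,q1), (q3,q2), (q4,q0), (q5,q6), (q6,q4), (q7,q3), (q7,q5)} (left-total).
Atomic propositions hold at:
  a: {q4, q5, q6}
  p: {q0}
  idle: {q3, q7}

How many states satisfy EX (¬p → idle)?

3

Sat(¬p) = {q1, q2, q3, q4, q5, q6, q7}
Sat(¬p → idle) = {q0, q3, q7}
Sat(EX (¬p → idle)) = {s : some successor in {q0, q3, q7}} = {q0, q4, q7}
|Sat(EX (¬p → idle))| = |{q0, q4, q7}| = 3.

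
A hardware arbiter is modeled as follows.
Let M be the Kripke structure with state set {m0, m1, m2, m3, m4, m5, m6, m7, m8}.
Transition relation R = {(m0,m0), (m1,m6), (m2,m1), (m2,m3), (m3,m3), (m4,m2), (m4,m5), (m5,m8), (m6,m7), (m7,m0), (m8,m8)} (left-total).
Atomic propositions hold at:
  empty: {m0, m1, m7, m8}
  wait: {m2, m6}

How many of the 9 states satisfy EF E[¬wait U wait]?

4

Sat(¬wait) = {m0, m1, m3, m4, m5, m7, m8}
E[¬wait U wait]: least fixpoint, start Z0 = Sat(wait) = {m2, m6}, add states in Sat(¬wait) with some successor in Z. Z1 = {m1, m2, m4, m6}; fixed.
Sat(E[¬wait U wait]) = {m1, m2, m4, m6}
EF E[¬wait U wait]: least fixpoint, start Z0 = {m1, m2, m4, m6}, add states with some successor in Z. Already a fixed point.
Sat(EF E[¬wait U wait]) = {m1, m2, m4, m6}
|Sat(EF E[¬wait U wait])| = |{m1, m2, m4, m6}| = 4.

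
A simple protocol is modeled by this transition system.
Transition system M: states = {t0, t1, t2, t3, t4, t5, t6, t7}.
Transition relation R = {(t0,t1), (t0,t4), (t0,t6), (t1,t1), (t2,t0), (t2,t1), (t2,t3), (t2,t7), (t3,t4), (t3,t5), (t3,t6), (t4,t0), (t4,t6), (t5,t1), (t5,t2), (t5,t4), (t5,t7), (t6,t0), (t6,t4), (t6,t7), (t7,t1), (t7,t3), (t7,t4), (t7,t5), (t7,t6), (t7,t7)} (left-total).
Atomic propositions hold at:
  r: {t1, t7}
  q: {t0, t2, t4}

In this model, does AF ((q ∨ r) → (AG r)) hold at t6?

Sat(q ∨ r) = {t0, t1, t2, t4, t7}
AG r: greatest fixpoint, start Z0 = {t1, t7}, keep only states in Sat with every successor in Z. Z1 = {t1}; fixed.
Sat(AG r) = {t1}
Sat((q ∨ r) → (AG r)) = {t1, t3, t5, t6}
AF ((q ∨ r) → (AG r)): least fixpoint, start Z0 = {t1, t3, t5, t6}, add states with every successor in Z. Already a fixed point.
Sat(AF ((q ∨ r) → (AG r))) = {t1, t3, t5, t6}
t6 ∈ Sat(AF ((q ∨ r) → (AG r))) = {t1, t3, t5, t6}, so the formula holds at t6.

Yes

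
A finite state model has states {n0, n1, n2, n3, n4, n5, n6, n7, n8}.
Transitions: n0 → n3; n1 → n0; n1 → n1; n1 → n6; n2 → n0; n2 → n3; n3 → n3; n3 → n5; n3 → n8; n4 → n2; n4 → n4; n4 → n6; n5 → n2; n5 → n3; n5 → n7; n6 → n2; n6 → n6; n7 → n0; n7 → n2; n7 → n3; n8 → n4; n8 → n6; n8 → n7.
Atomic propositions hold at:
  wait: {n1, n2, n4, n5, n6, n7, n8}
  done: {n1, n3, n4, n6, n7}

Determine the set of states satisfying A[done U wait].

A[done U wait]: least fixpoint, start Z0 = Sat(wait) = {n1, n2, n4, n5, n6, n7, n8}, add states in Sat(done) with every successor in Z. Already a fixed point.
Sat(A[done U wait]) = {n1, n2, n4, n5, n6, n7, n8}

{n1, n2, n4, n5, n6, n7, n8}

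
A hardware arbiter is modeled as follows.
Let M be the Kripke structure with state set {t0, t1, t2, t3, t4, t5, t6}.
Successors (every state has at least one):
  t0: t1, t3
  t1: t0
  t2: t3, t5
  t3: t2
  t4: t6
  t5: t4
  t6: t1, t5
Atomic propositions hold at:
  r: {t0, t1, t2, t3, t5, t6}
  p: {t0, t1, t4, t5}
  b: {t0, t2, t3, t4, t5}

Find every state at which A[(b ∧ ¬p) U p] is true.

Sat(¬p) = {t2, t3, t6}
Sat(b ∧ ¬p) = {t2, t3}
A[(b ∧ ¬p) U p]: least fixpoint, start Z0 = Sat(p) = {t0, t1, t4, t5}, add states in Sat(b ∧ ¬p) with every successor in Z. Already a fixed point.
Sat(A[(b ∧ ¬p) U p]) = {t0, t1, t4, t5}

{t0, t1, t4, t5}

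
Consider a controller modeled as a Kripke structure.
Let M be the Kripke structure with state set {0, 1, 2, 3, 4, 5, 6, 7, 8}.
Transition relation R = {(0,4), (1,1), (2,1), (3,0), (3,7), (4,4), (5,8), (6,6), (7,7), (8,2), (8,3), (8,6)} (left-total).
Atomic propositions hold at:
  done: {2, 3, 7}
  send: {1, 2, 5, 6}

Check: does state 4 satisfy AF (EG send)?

No

EG send: greatest fixpoint, start Z0 = {1, 2, 5, 6}, keep only states in Sat with some successor in Z. Z1 = {1, 2, 6}; fixed.
Sat(EG send) = {1, 2, 6}
AF (EG send): least fixpoint, start Z0 = {1, 2, 6}, add states with every successor in Z. Already a fixed point.
Sat(AF (EG send)) = {1, 2, 6}
4 ∉ Sat(AF (EG send)) = {1, 2, 6}, so the formula does not hold at 4.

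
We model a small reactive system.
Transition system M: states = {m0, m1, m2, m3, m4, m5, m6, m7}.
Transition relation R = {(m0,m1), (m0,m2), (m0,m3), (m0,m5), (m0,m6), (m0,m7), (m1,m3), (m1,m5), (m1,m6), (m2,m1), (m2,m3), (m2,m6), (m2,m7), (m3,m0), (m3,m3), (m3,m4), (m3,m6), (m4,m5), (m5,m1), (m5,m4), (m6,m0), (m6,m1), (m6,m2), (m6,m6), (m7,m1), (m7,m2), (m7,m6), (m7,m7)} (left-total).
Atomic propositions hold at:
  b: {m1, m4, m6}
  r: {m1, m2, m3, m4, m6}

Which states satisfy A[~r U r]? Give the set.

{m1, m2, m3, m4, m5, m6}

Sat(~r) = {m0, m5, m7}
A[~r U r]: least fixpoint, start Z0 = Sat(r) = {m1, m2, m3, m4, m6}, add states in Sat(~r) with every successor in Z. Z1 = {m1, m2, m3, m4, m5, m6}; fixed.
Sat(A[~r U r]) = {m1, m2, m3, m4, m5, m6}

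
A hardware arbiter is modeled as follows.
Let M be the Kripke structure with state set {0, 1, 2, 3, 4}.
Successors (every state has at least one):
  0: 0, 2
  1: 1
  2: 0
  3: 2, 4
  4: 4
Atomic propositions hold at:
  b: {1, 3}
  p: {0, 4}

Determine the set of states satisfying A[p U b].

{1, 3}

A[p U b]: least fixpoint, start Z0 = Sat(b) = {1, 3}, add states in Sat(p) with every successor in Z. Already a fixed point.
Sat(A[p U b]) = {1, 3}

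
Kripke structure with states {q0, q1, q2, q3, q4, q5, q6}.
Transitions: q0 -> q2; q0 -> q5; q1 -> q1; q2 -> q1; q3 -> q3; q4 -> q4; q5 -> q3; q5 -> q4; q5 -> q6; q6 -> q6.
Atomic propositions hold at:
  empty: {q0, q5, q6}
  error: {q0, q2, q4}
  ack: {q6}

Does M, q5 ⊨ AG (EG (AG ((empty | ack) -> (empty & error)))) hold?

No

Sat(empty | ack) = {q0, q5, q6}
Sat(empty & error) = {q0}
Sat((empty | ack) -> (empty & error)) = {q0, q1, q2, q3, q4}
AG ((empty | ack) -> (empty & error)): greatest fixpoint, start Z0 = {q0, q1, q2, q3, q4}, keep only states in Sat with every successor in Z. Z1 = {q1, q2, q3, q4}; fixed.
Sat(AG ((empty | ack) -> (empty & error))) = {q1, q2, q3, q4}
EG (AG ((empty | ack) -> (empty & error))): greatest fixpoint, start Z0 = {q1, q2, q3, q4}, keep only states in Sat with some successor in Z. Already a fixed point.
Sat(EG (AG ((empty | ack) -> (empty & error)))) = {q1, q2, q3, q4}
AG (EG (AG ((empty | ack) -> (empty & error)))): greatest fixpoint, start Z0 = {q1, q2, q3, q4}, keep only states in Sat with every successor in Z. Already a fixed point.
Sat(AG (EG (AG ((empty | ack) -> (empty & error))))) = {q1, q2, q3, q4}
q5 ∉ Sat(AG (EG (AG ((empty | ack) -> (empty & error))))) = {q1, q2, q3, q4}, so the formula does not hold at q5.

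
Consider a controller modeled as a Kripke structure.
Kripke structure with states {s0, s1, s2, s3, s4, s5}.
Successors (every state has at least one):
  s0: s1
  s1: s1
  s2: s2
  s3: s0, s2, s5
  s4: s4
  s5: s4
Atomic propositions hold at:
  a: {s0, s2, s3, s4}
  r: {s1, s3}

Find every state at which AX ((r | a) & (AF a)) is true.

{s2, s4, s5}

Sat(r | a) = {s0, s1, s2, s3, s4}
AF a: least fixpoint, start Z0 = {s0, s2, s3, s4}, add states with every successor in Z. Z1 = {s0, s2, s3, s4, s5}; fixed.
Sat(AF a) = {s0, s2, s3, s4, s5}
Sat((r | a) & (AF a)) = {s0, s2, s3, s4}
Sat(AX ((r | a) & (AF a))) = {s : every successor in {s0, s2, s3, s4}} = {s2, s4, s5}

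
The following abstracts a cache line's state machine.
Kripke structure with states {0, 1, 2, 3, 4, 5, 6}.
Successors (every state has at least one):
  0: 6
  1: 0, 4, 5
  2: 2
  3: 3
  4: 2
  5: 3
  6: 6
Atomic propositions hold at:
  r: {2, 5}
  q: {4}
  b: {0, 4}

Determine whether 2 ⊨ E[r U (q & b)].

Sat(q & b) = {4}
E[r U (q & b)]: least fixpoint, start Z0 = Sat((q & b)) = {4}, add states in Sat(r) with some successor in Z. Already a fixed point.
Sat(E[r U (q & b)]) = {4}
2 ∉ Sat(E[r U (q & b)]) = {4}, so the formula does not hold at 2.

No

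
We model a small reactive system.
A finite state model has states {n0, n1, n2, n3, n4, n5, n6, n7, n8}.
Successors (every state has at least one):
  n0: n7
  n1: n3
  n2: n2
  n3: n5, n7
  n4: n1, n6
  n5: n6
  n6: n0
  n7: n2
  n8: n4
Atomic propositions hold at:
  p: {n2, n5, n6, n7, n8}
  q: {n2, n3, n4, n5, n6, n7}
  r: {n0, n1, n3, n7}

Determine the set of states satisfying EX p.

{n0, n2, n3, n4, n5, n7}

Sat(EX p) = {s : some successor in {n2, n5, n6, n7, n8}} = {n0, n2, n3, n4, n5, n7}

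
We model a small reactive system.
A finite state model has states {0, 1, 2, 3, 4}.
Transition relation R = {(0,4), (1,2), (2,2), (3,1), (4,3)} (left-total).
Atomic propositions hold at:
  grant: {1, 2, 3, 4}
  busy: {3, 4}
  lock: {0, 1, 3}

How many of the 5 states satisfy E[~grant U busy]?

Sat(~grant) = {0}
E[~grant U busy]: least fixpoint, start Z0 = Sat(busy) = {3, 4}, add states in Sat(~grant) with some successor in Z. Z1 = {0, 3, 4}; fixed.
Sat(E[~grant U busy]) = {0, 3, 4}
|Sat(E[~grant U busy])| = |{0, 3, 4}| = 3.

3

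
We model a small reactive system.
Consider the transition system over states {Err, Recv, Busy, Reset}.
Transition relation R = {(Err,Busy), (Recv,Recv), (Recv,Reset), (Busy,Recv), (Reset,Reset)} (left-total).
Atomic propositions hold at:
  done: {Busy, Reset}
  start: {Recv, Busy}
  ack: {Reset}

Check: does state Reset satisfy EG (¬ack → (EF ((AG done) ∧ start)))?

Sat(¬ack) = {Err, Recv, Busy}
AG done: greatest fixpoint, start Z0 = {Busy, Reset}, keep only states in Sat with every successor in Z. Z1 = {Reset}; fixed.
Sat(AG done) = {Reset}
Sat((AG done) ∧ start) = ∅
EF ((AG done) ∧ start): least fixpoint, start Z0 = ∅, add states with some successor in Z. Already a fixed point.
Sat(EF ((AG done) ∧ start)) = ∅
Sat(¬ack → (EF ((AG done) ∧ start))) = {Reset}
EG (¬ack → (EF ((AG done) ∧ start))): greatest fixpoint, start Z0 = {Reset}, keep only states in Sat with some successor in Z. Already a fixed point.
Sat(EG (¬ack → (EF ((AG done) ∧ start)))) = {Reset}
Reset ∈ Sat(EG (¬ack → (EF ((AG done) ∧ start)))) = {Reset}, so the formula holds at Reset.

Yes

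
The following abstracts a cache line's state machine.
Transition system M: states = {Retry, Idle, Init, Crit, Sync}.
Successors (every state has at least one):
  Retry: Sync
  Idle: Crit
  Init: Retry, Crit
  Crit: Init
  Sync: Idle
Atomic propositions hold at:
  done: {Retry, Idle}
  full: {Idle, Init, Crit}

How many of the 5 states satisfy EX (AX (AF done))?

AF done: least fixpoint, start Z0 = {Retry, Idle}, add states with every successor in Z. Z1 = {Retry, Idle, Sync}; fixed.
Sat(AF done) = {Retry, Idle, Sync}
Sat(AX (AF done)) = {s : every successor in {Retry, Idle, Sync}} = {Retry, Sync}
Sat(EX (AX (AF done))) = {s : some successor in {Retry, Sync}} = {Retry, Init}
|Sat(EX (AX (AF done)))| = |{Retry, Init}| = 2.

2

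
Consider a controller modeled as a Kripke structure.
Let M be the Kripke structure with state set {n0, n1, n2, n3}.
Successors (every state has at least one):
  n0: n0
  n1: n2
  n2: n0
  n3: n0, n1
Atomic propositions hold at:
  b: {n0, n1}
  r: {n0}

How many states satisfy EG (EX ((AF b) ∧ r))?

3

AF b: least fixpoint, start Z0 = {n0, n1}, add states with every successor in Z. Z1 = {n0, n1, n2, n3}; fixed.
Sat(AF b) = {n0, n1, n2, n3}
Sat((AF b) ∧ r) = {n0}
Sat(EX ((AF b) ∧ r)) = {s : some successor in {n0}} = {n0, n2, n3}
EG (EX ((AF b) ∧ r)): greatest fixpoint, start Z0 = {n0, n2, n3}, keep only states in Sat with some successor in Z. Already a fixed point.
Sat(EG (EX ((AF b) ∧ r))) = {n0, n2, n3}
|Sat(EG (EX ((AF b) ∧ r)))| = |{n0, n2, n3}| = 3.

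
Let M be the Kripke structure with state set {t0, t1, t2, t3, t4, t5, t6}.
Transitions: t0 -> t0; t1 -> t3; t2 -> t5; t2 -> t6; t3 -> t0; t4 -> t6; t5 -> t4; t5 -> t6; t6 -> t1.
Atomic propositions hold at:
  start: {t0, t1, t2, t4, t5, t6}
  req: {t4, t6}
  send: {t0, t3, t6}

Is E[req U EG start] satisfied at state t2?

No

EG start: greatest fixpoint, start Z0 = {t0, t1, t2, t4, t5, t6}, keep only states in Sat with some successor in Z. Z1 = {t0, t2, t4, t5, t6}; Z2 = {t0, t2, t4, t5}; Z3 = {t0, t2, t5}; Z4 = {t0, t2}; Z5 = {t0}; fixed.
Sat(EG start) = {t0}
E[req U EG start]: least fixpoint, start Z0 = Sat(EG start) = {t0}, add states in Sat(req) with some successor in Z. Already a fixed point.
Sat(E[req U EG start]) = {t0}
t2 ∉ Sat(E[req U EG start]) = {t0}, so the formula does not hold at t2.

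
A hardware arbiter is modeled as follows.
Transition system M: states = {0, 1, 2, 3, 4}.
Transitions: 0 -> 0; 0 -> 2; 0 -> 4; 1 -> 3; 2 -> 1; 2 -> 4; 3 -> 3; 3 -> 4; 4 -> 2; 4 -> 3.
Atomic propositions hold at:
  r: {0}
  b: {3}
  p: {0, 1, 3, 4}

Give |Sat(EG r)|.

1

EG r: greatest fixpoint, start Z0 = {0}, keep only states in Sat with some successor in Z. Already a fixed point.
Sat(EG r) = {0}
|Sat(EG r)| = |{0}| = 1.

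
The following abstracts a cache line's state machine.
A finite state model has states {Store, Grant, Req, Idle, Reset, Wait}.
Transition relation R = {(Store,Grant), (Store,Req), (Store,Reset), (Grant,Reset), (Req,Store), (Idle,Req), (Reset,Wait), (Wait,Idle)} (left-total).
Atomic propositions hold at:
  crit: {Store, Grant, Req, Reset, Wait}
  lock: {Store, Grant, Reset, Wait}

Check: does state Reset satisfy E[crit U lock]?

Yes

E[crit U lock]: least fixpoint, start Z0 = Sat(lock) = {Store, Grant, Reset, Wait}, add states in Sat(crit) with some successor in Z. Z1 = {Store, Grant, Req, Reset, Wait}; fixed.
Sat(E[crit U lock]) = {Store, Grant, Req, Reset, Wait}
Reset ∈ Sat(E[crit U lock]) = {Store, Grant, Req, Reset, Wait}, so the formula holds at Reset.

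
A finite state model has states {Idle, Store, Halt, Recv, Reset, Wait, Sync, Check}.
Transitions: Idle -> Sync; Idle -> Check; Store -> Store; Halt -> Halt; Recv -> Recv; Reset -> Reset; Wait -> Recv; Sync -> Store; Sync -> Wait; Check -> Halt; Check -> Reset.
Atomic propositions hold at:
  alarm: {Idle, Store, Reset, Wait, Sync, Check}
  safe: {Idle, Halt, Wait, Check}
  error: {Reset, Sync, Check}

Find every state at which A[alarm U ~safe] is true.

{Store, Recv, Reset, Wait, Sync}

Sat(~safe) = {Store, Recv, Reset, Sync}
A[alarm U ~safe]: least fixpoint, start Z0 = Sat(~safe) = {Store, Recv, Reset, Sync}, add states in Sat(alarm) with every successor in Z. Z1 = {Store, Recv, Reset, Wait, Sync}; fixed.
Sat(A[alarm U ~safe]) = {Store, Recv, Reset, Wait, Sync}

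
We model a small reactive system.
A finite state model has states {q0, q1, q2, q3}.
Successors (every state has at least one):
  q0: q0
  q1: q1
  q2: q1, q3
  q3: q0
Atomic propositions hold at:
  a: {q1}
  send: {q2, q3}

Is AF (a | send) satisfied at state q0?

Sat(a | send) = {q1, q2, q3}
AF (a | send): least fixpoint, start Z0 = {q1, q2, q3}, add states with every successor in Z. Already a fixed point.
Sat(AF (a | send)) = {q1, q2, q3}
q0 ∉ Sat(AF (a | send)) = {q1, q2, q3}, so the formula does not hold at q0.

No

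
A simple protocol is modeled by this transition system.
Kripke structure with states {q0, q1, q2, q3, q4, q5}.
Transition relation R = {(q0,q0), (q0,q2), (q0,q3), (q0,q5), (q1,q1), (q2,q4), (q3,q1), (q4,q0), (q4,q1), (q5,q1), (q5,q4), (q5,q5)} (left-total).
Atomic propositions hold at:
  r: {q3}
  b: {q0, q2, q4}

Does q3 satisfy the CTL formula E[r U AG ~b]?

Sat(~b) = {q1, q3, q5}
AG ~b: greatest fixpoint, start Z0 = {q1, q3, q5}, keep only states in Sat with every successor in Z. Z1 = {q1, q3}; fixed.
Sat(AG ~b) = {q1, q3}
E[r U AG ~b]: least fixpoint, start Z0 = Sat(AG ~b) = {q1, q3}, add states in Sat(r) with some successor in Z. Already a fixed point.
Sat(E[r U AG ~b]) = {q1, q3}
q3 ∈ Sat(E[r U AG ~b]) = {q1, q3}, so the formula holds at q3.

Yes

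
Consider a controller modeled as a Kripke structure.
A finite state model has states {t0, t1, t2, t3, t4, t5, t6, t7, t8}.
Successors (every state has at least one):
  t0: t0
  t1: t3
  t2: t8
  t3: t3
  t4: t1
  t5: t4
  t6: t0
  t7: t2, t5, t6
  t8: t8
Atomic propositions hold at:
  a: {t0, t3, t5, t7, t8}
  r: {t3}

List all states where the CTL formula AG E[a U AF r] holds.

AF r: least fixpoint, start Z0 = {t3}, add states with every successor in Z. Z1 = {t1, t3}; Z2 = {t1, t3, t4}; Z3 = {t1, t3, t4, t5}; fixed.
Sat(AF r) = {t1, t3, t4, t5}
E[a U AF r]: least fixpoint, start Z0 = Sat(AF r) = {t1, t3, t4, t5}, add states in Sat(a) with some successor in Z. Z1 = {t1, t3, t4, t5, t7}; fixed.
Sat(E[a U AF r]) = {t1, t3, t4, t5, t7}
AG E[a U AF r]: greatest fixpoint, start Z0 = {t1, t3, t4, t5, t7}, keep only states in Sat with every successor in Z. Z1 = {t1, t3, t4, t5}; fixed.
Sat(AG E[a U AF r]) = {t1, t3, t4, t5}

{t1, t3, t4, t5}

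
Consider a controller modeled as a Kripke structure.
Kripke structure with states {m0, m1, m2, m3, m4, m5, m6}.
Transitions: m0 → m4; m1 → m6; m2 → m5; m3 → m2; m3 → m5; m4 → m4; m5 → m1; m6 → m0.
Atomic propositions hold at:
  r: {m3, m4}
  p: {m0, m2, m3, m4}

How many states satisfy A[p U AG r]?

AG r: greatest fixpoint, start Z0 = {m3, m4}, keep only states in Sat with every successor in Z. Z1 = {m4}; fixed.
Sat(AG r) = {m4}
A[p U AG r]: least fixpoint, start Z0 = Sat(AG r) = {m4}, add states in Sat(p) with every successor in Z. Z1 = {m0, m4}; fixed.
Sat(A[p U AG r]) = {m0, m4}
|Sat(A[p U AG r])| = |{m0, m4}| = 2.

2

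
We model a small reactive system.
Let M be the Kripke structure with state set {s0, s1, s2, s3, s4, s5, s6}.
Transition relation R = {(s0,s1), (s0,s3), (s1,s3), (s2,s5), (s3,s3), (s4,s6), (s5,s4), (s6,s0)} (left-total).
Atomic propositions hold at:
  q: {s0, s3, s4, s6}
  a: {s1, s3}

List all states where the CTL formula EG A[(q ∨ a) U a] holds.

Sat(q ∨ a) = {s0, s1, s3, s4, s6}
A[(q ∨ a) U a]: least fixpoint, start Z0 = Sat(a) = {s1, s3}, add states in Sat(q ∨ a) with every successor in Z. Z1 = {s0, s1, s3}; Z2 = {s0, s1, s3, s6}; Z3 = {s0, s1, s3, s4, s6}; fixed.
Sat(A[(q ∨ a) U a]) = {s0, s1, s3, s4, s6}
EG A[(q ∨ a) U a]: greatest fixpoint, start Z0 = {s0, s1, s3, s4, s6}, keep only states in Sat with some successor in Z. Already a fixed point.
Sat(EG A[(q ∨ a) U a]) = {s0, s1, s3, s4, s6}

{s0, s1, s3, s4, s6}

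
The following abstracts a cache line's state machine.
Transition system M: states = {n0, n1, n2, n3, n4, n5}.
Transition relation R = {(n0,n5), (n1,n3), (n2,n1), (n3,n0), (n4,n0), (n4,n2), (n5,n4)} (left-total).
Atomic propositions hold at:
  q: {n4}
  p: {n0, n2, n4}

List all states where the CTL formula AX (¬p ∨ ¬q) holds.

{n0, n1, n2, n3, n4}

Sat(¬p) = {n1, n3, n5}
Sat(¬q) = {n0, n1, n2, n3, n5}
Sat(¬p ∨ ¬q) = {n0, n1, n2, n3, n5}
Sat(AX (¬p ∨ ¬q)) = {s : every successor in {n0, n1, n2, n3, n5}} = {n0, n1, n2, n3, n4}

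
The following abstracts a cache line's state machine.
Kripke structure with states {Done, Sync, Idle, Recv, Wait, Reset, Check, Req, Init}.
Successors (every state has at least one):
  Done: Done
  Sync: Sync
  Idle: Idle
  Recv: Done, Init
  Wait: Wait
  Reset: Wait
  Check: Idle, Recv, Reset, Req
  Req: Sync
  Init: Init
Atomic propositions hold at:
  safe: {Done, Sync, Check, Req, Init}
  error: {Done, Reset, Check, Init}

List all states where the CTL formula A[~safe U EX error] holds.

{Done, Recv, Check, Init}

Sat(~safe) = {Idle, Recv, Wait, Reset}
Sat(EX error) = {s : some successor in {Done, Reset, Check, Init}} = {Done, Recv, Check, Init}
A[~safe U EX error]: least fixpoint, start Z0 = Sat(EX error) = {Done, Recv, Check, Init}, add states in Sat(~safe) with every successor in Z. Already a fixed point.
Sat(A[~safe U EX error]) = {Done, Recv, Check, Init}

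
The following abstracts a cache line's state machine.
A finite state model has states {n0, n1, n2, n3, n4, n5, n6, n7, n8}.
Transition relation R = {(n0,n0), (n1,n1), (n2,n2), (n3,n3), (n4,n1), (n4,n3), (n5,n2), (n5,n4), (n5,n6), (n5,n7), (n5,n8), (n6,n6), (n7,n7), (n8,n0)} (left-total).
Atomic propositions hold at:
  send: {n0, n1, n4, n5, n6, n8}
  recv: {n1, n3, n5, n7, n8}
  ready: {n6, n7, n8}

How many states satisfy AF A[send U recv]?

6

A[send U recv]: least fixpoint, start Z0 = Sat(recv) = {n1, n3, n5, n7, n8}, add states in Sat(send) with every successor in Z. Z1 = {n1, n3, n4, n5, n7, n8}; fixed.
Sat(A[send U recv]) = {n1, n3, n4, n5, n7, n8}
AF A[send U recv]: least fixpoint, start Z0 = {n1, n3, n4, n5, n7, n8}, add states with every successor in Z. Already a fixed point.
Sat(AF A[send U recv]) = {n1, n3, n4, n5, n7, n8}
|Sat(AF A[send U recv])| = |{n1, n3, n4, n5, n7, n8}| = 6.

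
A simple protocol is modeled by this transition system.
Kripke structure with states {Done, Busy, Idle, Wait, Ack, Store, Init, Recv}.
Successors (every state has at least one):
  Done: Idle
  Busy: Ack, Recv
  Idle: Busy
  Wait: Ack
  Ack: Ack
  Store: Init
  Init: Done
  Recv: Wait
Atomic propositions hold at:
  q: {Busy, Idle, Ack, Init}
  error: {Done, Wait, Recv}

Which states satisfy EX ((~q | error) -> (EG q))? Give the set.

{Done, Busy, Idle, Wait, Ack, Store}

Sat(~q) = {Done, Wait, Store, Recv}
Sat(~q | error) = {Done, Wait, Store, Recv}
EG q: greatest fixpoint, start Z0 = {Busy, Idle, Ack, Init}, keep only states in Sat with some successor in Z. Z1 = {Busy, Idle, Ack}; fixed.
Sat(EG q) = {Busy, Idle, Ack}
Sat((~q | error) -> (EG q)) = {Busy, Idle, Ack, Init}
Sat(EX ((~q | error) -> (EG q))) = {s : some successor in {Busy, Idle, Ack, Init}} = {Done, Busy, Idle, Wait, Ack, Store}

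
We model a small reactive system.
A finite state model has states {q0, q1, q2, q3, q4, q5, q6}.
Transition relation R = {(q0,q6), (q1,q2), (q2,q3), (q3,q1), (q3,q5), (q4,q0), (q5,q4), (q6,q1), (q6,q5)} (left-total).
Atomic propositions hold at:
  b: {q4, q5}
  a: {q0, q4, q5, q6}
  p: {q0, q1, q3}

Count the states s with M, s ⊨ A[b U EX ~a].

Sat(~a) = {q1, q2, q3}
Sat(EX ~a) = {s : some successor in {q1, q2, q3}} = {q1, q2, q3, q6}
A[b U EX ~a]: least fixpoint, start Z0 = Sat(EX ~a) = {q1, q2, q3, q6}, add states in Sat(b) with every successor in Z. Already a fixed point.
Sat(A[b U EX ~a]) = {q1, q2, q3, q6}
|Sat(A[b U EX ~a])| = |{q1, q2, q3, q6}| = 4.

4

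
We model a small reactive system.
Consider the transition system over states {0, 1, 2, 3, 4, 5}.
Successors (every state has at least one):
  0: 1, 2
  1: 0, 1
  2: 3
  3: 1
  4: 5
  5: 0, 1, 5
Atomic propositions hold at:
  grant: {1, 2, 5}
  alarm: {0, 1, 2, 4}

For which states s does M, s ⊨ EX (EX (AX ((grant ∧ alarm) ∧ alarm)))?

{0, 1, 3, 4, 5}

Sat(grant ∧ alarm) = {1, 2}
Sat((grant ∧ alarm) ∧ alarm) = {1, 2}
Sat(AX ((grant ∧ alarm) ∧ alarm)) = {s : every successor in {1, 2}} = {0, 3}
Sat(EX (AX ((grant ∧ alarm) ∧ alarm))) = {s : some successor in {0, 3}} = {1, 2, 5}
Sat(EX (EX (AX ((grant ∧ alarm) ∧ alarm)))) = {s : some successor in {1, 2, 5}} = {0, 1, 3, 4, 5}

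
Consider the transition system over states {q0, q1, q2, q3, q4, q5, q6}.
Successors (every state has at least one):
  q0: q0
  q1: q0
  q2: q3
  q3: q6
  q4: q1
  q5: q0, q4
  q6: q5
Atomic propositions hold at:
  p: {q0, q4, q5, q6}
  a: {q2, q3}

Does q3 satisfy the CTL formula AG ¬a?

Sat(¬a) = {q0, q1, q4, q5, q6}
AG ¬a: greatest fixpoint, start Z0 = {q0, q1, q4, q5, q6}, keep only states in Sat with every successor in Z. Already a fixed point.
Sat(AG ¬a) = {q0, q1, q4, q5, q6}
q3 ∉ Sat(AG ¬a) = {q0, q1, q4, q5, q6}, so the formula does not hold at q3.

No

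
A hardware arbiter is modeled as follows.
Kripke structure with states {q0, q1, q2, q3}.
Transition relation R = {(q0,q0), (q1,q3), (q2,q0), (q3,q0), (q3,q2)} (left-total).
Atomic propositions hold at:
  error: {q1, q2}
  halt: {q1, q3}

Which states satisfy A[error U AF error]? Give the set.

AF error: least fixpoint, start Z0 = {q1, q2}, add states with every successor in Z. Already a fixed point.
Sat(AF error) = {q1, q2}
A[error U AF error]: least fixpoint, start Z0 = Sat(AF error) = {q1, q2}, add states in Sat(error) with every successor in Z. Already a fixed point.
Sat(A[error U AF error]) = {q1, q2}

{q1, q2}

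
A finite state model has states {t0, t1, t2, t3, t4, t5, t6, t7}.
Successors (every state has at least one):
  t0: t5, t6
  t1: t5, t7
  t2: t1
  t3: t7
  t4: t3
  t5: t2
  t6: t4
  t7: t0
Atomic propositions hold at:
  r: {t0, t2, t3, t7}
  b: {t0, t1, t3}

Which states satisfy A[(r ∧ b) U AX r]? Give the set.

Sat(r ∧ b) = {t0, t3}
Sat(AX r) = {s : every successor in {t0, t2, t3, t7}} = {t3, t4, t5, t7}
A[(r ∧ b) U AX r]: least fixpoint, start Z0 = Sat(AX r) = {t3, t4, t5, t7}, add states in Sat(r ∧ b) with every successor in Z. Already a fixed point.
Sat(A[(r ∧ b) U AX r]) = {t3, t4, t5, t7}

{t3, t4, t5, t7}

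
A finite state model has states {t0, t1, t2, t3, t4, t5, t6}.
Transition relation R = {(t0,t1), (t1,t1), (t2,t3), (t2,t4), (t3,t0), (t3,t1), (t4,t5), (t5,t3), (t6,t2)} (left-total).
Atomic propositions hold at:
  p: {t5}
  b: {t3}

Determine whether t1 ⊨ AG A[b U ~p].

Yes

Sat(~p) = {t0, t1, t2, t3, t4, t6}
A[b U ~p]: least fixpoint, start Z0 = Sat(~p) = {t0, t1, t2, t3, t4, t6}, add states in Sat(b) with every successor in Z. Already a fixed point.
Sat(A[b U ~p]) = {t0, t1, t2, t3, t4, t6}
AG A[b U ~p]: greatest fixpoint, start Z0 = {t0, t1, t2, t3, t4, t6}, keep only states in Sat with every successor in Z. Z1 = {t0, t1, t2, t3, t6}; Z2 = {t0, t1, t3, t6}; Z3 = {t0, t1, t3}; fixed.
Sat(AG A[b U ~p]) = {t0, t1, t3}
t1 ∈ Sat(AG A[b U ~p]) = {t0, t1, t3}, so the formula holds at t1.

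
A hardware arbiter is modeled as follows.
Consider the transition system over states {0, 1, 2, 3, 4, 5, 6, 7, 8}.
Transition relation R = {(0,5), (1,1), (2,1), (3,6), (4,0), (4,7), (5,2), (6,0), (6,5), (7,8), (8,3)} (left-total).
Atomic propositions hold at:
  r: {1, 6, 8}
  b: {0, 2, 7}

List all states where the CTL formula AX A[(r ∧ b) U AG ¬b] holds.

{1, 2}

Sat(r ∧ b) = ∅
Sat(¬b) = {1, 3, 4, 5, 6, 8}
AG ¬b: greatest fixpoint, start Z0 = {1, 3, 4, 5, 6, 8}, keep only states in Sat with every successor in Z. Z1 = {1, 3, 8}; Z2 = {1, 8}; Z3 = {1}; fixed.
Sat(AG ¬b) = {1}
A[(r ∧ b) U AG ¬b]: least fixpoint, start Z0 = Sat(AG ¬b) = {1}, add states in Sat(r ∧ b) with every successor in Z. Already a fixed point.
Sat(A[(r ∧ b) U AG ¬b]) = {1}
Sat(AX A[(r ∧ b) U AG ¬b]) = {s : every successor in {1}} = {1, 2}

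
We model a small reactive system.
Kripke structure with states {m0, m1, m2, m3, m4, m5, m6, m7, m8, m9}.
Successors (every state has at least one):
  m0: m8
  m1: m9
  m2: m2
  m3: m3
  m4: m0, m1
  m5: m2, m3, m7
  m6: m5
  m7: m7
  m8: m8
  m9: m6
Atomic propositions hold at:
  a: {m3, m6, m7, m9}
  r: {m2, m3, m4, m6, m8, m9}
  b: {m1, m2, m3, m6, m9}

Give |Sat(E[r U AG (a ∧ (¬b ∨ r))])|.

2

Sat(¬b) = {m0, m4, m5, m7, m8}
Sat(¬b ∨ r) = {m0, m2, m3, m4, m5, m6, m7, m8, m9}
Sat(a ∧ (¬b ∨ r)) = {m3, m6, m7, m9}
AG (a ∧ (¬b ∨ r)): greatest fixpoint, start Z0 = {m3, m6, m7, m9}, keep only states in Sat with every successor in Z. Z1 = {m3, m7, m9}; Z2 = {m3, m7}; fixed.
Sat(AG (a ∧ (¬b ∨ r))) = {m3, m7}
E[r U AG (a ∧ (¬b ∨ r))]: least fixpoint, start Z0 = Sat(AG (a ∧ (¬b ∨ r))) = {m3, m7}, add states in Sat(r) with some successor in Z. Already a fixed point.
Sat(E[r U AG (a ∧ (¬b ∨ r))]) = {m3, m7}
|Sat(E[r U AG (a ∧ (¬b ∨ r))])| = |{m3, m7}| = 2.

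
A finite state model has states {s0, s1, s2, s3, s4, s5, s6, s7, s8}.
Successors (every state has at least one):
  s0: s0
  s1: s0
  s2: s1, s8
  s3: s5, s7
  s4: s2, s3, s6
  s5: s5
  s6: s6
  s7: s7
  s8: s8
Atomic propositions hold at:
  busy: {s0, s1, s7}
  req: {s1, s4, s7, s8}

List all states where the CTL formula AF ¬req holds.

{s0, s1, s2, s3, s4, s5, s6}

Sat(¬req) = {s0, s2, s3, s5, s6}
AF ¬req: least fixpoint, start Z0 = {s0, s2, s3, s5, s6}, add states with every successor in Z. Z1 = {s0, s1, s2, s3, s4, s5, s6}; fixed.
Sat(AF ¬req) = {s0, s1, s2, s3, s4, s5, s6}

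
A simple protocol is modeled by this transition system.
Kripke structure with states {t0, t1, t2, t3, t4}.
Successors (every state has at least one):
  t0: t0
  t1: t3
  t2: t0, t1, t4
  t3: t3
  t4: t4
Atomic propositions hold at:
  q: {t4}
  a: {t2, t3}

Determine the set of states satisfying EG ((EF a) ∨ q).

EF a: least fixpoint, start Z0 = {t2, t3}, add states with some successor in Z. Z1 = {t1, t2, t3}; fixed.
Sat(EF a) = {t1, t2, t3}
Sat((EF a) ∨ q) = {t1, t2, t3, t4}
EG ((EF a) ∨ q): greatest fixpoint, start Z0 = {t1, t2, t3, t4}, keep only states in Sat with some successor in Z. Already a fixed point.
Sat(EG ((EF a) ∨ q)) = {t1, t2, t3, t4}

{t1, t2, t3, t4}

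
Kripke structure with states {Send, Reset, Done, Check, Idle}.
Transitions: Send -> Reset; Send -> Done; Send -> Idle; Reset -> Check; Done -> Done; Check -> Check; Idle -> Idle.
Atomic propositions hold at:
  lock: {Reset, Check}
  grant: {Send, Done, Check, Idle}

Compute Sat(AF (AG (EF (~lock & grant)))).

Sat(~lock) = {Send, Done, Idle}
Sat(~lock & grant) = {Send, Done, Idle}
EF (~lock & grant): least fixpoint, start Z0 = {Send, Done, Idle}, add states with some successor in Z. Already a fixed point.
Sat(EF (~lock & grant)) = {Send, Done, Idle}
AG (EF (~lock & grant)): greatest fixpoint, start Z0 = {Send, Done, Idle}, keep only states in Sat with every successor in Z. Z1 = {Done, Idle}; fixed.
Sat(AG (EF (~lock & grant))) = {Done, Idle}
AF (AG (EF (~lock & grant))): least fixpoint, start Z0 = {Done, Idle}, add states with every successor in Z. Already a fixed point.
Sat(AF (AG (EF (~lock & grant)))) = {Done, Idle}

{Done, Idle}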